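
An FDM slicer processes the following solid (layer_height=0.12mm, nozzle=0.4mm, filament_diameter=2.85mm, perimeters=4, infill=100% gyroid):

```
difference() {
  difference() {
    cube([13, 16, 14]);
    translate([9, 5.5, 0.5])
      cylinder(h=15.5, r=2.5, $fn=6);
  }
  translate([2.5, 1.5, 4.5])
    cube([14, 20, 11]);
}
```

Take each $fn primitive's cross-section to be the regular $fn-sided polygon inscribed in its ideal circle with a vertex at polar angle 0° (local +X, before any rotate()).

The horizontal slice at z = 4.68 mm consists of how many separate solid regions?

At z = 4.68 mm: the cube (footprint 13×16) is included at this height; the r=2.5 cylinder at (9, 5.5) gives a regular 6-gon of circumradius 2.5 (constant along its height); Taking the first minus the rest: starting from the 13×16 cube, the r=2.5 cylinder at (9, 5.5) lies wholly inside it (removes its full 16.24 mm² and its 15.00 mm outline becomes a hole wall) — 1 connected region with 1 hole; the cube at (2.5, 1.5) (footprint 14×20) is included at this height; Subtracting the remaining from the first: starting from the result so far, the 14×20 cube at (2.5, 1.5) partially overlaps it — only the 136.01 mm² overlap (of its 280.00 mm²) is removed, clipping the outline — 1 connected region. The result has 1 disconnected region.

1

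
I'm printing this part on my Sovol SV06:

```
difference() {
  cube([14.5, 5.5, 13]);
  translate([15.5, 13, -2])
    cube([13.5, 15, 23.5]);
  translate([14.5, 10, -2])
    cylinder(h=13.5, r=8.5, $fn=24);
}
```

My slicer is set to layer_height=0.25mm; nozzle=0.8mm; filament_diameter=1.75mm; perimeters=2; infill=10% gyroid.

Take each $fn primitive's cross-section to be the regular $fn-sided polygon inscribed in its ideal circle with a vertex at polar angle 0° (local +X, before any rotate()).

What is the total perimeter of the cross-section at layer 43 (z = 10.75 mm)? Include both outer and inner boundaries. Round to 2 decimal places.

37.39 mm

At z = 10.75 mm: the 14.5×5.5 cube contributes its full rectangle (perimeter 40.00 mm); the cube at (15.5, 13) (footprint 13.5×15) is included at this height (perimeter 57.00 mm); the cylinder at (14.5, 10): section is a regular 24-gon, circumradius r=8.5 (perimeter = 2·24·8.500·sin(180°/24) = 53.25 mm); Subtracting the remaining from the first: starting from the 14.5×5.5 cube, the 13.5×15 cube at (15.5, 13) misses the remaining region (no effect); the r=8.5 cylinder at (14.5, 10) partially overlaps it — only the 19.94 mm² overlap (of its 224.40 mm²) is removed, clipping the outline — boundary = 37.39 mm. Overall, the cross-section is a single solid region. Total boundary length (outer) = 37.39 mm.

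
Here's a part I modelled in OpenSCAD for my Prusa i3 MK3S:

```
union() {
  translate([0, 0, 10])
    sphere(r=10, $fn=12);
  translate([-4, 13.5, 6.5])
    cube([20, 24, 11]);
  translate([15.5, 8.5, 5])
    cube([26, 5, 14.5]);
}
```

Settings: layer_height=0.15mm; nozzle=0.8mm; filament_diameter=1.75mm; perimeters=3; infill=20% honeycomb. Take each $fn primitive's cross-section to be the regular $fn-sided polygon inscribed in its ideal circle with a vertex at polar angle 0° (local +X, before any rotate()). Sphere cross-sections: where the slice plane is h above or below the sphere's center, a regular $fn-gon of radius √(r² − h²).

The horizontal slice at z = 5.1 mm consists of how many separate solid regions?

2

At z = 5.1 mm: the r=10 sphere contributes a regular 12-gon of circumradius √(10²−4.9²) = 8.717; the cube at (-4, 13.5) is absent (z outside [6.5, 17.5]); the 26×5 cube at (15.5, 8.5) contributes its full rectangle; Merging all regions: the 2 present regions are separate (no shared area or edge), so areas and boundary lengths simply add and each stays a separate island — 2 connected regions. The result has 2 disconnected regions.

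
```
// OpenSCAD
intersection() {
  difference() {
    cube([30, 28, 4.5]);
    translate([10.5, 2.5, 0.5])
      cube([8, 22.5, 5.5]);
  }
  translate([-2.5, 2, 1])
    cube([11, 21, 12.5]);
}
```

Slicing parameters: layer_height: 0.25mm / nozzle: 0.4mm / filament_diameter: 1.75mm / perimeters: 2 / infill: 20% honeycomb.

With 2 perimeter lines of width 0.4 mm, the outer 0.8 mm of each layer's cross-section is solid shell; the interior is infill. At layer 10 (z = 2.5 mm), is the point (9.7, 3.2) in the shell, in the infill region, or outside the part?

outside

At z = 2.5 mm: the cube is present — its section is the full 30×28 rectangle; the cube at (10.5, 2.5) (footprint 8×22.5) is included at this height; After the difference (first − rest): starting from the 30×28 cube, the 8×22.5 cube at (10.5, 2.5) lies wholly inside it (removes its full 180.00 mm² and its 61.00 mm outline becomes a hole wall) — 1 connected region with 1 hole; the 11×21 cube at (-2.5, 2) contributes its full rectangle; After intersecting: the 11×21 cube at (-2.5, 2) partially overlaps that combined region; clipping to the common part keeps 178.50 mm² — 1 connected region. Overall, the cross-section is a single solid region. The nearest boundary edge runs (8.50, 23.00)→(8.50, 2.00); distance from the point to it = 1.20 mm. The point is not inside any of the regions above, so it lies outside the cross-section (1.20 mm from the nearest boundary).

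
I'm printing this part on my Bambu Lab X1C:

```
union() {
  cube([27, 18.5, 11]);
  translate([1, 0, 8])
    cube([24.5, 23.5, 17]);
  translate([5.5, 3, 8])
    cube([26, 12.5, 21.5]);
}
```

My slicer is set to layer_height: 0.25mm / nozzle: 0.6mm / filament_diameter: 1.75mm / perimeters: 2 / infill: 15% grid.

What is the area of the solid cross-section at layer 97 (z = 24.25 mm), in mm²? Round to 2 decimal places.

650.75 mm²

At z = 24.25 mm: the cube is absent (z outside [0, 11]); the cube at (1, 0) (footprint 24.5×23.5) is included at this height (area 575.75 mm²); the 26×12.5 cube at (5.5, 3) contributes its full rectangle (area 325.00 mm²); Merging all regions: the regions partially overlap — summed areas 900.75 mm² minus the doubly-counted overlap 250.00 mm² gives 650.75 mm² — area = 650.75 mm². Overall, the cross-section is a single solid region. Net area = 650.75 mm².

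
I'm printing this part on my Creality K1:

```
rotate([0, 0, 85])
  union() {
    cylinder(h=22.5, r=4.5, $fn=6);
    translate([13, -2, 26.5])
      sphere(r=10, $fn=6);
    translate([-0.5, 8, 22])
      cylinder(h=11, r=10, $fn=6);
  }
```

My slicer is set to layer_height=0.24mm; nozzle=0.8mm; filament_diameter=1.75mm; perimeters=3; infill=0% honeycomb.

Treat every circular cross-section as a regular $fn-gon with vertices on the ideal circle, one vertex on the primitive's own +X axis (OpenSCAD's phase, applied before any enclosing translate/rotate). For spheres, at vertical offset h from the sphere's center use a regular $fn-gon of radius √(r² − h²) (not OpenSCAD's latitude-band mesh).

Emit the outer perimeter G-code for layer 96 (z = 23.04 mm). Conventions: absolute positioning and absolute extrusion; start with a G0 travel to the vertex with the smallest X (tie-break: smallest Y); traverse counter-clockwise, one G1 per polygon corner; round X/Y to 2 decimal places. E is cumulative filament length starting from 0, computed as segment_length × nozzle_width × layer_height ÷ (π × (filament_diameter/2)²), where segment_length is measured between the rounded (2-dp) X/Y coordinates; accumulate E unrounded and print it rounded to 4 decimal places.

G0 X-17.08 Y-4.03 Z23.04
G1 X-8.88 Y-9.76 E0.7985
G1 X0.18 Y-5.54 E1.5963
G1 X1.04 Y4.32 E2.3864
G1 X2.31 Y3.43 E2.5102
G1 X10.81 Y7.39 E3.2587
G1 X11.63 Y16.74 E4.0079
G1 X3.94 Y22.12 E4.7571
G1 X-4.56 Y18.16 E5.5056
G1 X-5.37 Y8.92 E6.2460
G1 X-7.14 Y10.16 E6.4185
G1 X-16.20 Y5.93 E7.2167
G1 X-17.08 Y-4.03 E8.0148

At z = 23.04 mm: the cylinder is not intersected at this z (z outside [0, 22.5]); the r=10 sphere at (13, -2) slices to a regular 6-gon of circumradius 9.382 (√(r²−h²) with h=3.46 from center); the r=10 cylinder at (-0.5, 8) contributes a regular 6-gon of circumradius 10; Taking the union: the regions partially overlap (shared area 0.74 mm²), so overlapping operands fuse into one piece — 1 connected region; (rotated 85° about Z; rotation is an isometry so areas/perimeters/island counts are preserved). The outline is a single polygon with 12 vertices. Extrusion per mm of travel: 0.8 × 0.24 / (π × 0.875²) = 0.079824. Accumulating E over each segment gives final E = 8.0148.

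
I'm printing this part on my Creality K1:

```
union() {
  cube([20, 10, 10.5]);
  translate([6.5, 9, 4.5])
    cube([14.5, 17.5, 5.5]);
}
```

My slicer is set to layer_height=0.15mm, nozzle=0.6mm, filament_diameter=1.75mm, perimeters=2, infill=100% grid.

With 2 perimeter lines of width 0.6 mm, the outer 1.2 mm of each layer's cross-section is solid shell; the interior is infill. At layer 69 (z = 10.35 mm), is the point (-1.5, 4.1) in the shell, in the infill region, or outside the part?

outside

At z = 10.35 mm: the cube is present — its section is the full 20×10 rectangle; the cube at (6.5, 9) is absent (z outside [4.5, 10]); Taking the union: only the 20×10 cube is present, so the union is just that shape — 1 connected region. Overall, the cross-section is a single solid region. The nearest boundary edge runs (0.00, 10.00)→(0.00, 0.00); distance from the point to it = 1.50 mm. The point is not inside any of the regions above, so it lies outside the cross-section (1.50 mm from the nearest boundary).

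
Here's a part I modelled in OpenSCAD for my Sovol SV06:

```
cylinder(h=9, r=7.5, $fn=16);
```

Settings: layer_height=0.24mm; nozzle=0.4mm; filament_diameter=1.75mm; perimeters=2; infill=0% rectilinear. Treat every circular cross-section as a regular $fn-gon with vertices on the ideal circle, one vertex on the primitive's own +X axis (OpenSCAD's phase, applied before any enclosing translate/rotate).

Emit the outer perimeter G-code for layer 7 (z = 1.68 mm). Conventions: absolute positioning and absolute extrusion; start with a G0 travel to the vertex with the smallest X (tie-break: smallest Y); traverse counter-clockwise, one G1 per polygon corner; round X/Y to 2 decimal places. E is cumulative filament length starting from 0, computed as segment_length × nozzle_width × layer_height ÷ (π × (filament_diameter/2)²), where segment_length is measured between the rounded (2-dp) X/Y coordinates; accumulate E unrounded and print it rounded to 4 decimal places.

At z = 1.68 mm: the r=7.5 cylinder contributes a regular 16-gon of circumradius 7.5. The outline is a single polygon with 16 vertices. Extrusion per mm of travel: 0.4 × 0.24 / (π × 0.875²) = 0.039912. Accumulating E over each segment gives final E = 1.8686.

G0 X-7.50 Y0.00 Z1.68
G1 X-6.93 Y-2.87 E0.1168
G1 X-5.30 Y-5.30 E0.2336
G1 X-2.87 Y-6.93 E0.3504
G1 X0.00 Y-7.50 E0.4671
G1 X2.87 Y-6.93 E0.5839
G1 X5.30 Y-5.30 E0.7007
G1 X6.93 Y-2.87 E0.8175
G1 X7.50 Y0.00 E0.9343
G1 X6.93 Y2.87 E1.0511
G1 X5.30 Y5.30 E1.1679
G1 X2.87 Y6.93 E1.2846
G1 X0.00 Y7.50 E1.4014
G1 X-2.87 Y6.93 E1.5182
G1 X-5.30 Y5.30 E1.6350
G1 X-6.93 Y2.87 E1.7518
G1 X-7.50 Y0.00 E1.8686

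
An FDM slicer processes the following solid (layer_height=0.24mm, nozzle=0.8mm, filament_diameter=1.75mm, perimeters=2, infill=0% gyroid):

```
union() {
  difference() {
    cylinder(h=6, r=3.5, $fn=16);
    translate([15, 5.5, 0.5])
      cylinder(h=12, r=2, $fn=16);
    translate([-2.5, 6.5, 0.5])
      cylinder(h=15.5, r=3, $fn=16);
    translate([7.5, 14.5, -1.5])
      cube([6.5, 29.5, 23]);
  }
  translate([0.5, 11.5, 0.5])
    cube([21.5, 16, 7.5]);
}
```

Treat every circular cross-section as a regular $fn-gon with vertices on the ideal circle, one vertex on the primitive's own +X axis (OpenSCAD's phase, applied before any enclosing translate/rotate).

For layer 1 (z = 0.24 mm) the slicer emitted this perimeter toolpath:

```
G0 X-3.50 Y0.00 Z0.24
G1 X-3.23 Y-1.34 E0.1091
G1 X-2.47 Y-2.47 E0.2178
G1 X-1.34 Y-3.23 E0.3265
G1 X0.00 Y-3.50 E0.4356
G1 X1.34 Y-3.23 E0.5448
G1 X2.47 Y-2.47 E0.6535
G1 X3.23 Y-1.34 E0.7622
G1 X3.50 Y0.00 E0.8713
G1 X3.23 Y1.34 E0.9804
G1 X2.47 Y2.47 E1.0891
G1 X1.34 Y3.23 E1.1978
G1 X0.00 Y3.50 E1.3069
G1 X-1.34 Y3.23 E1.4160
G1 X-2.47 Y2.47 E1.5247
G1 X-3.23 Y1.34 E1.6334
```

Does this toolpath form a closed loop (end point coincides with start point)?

no

Start point (G0): (-3.50, 0.00). End point (last G1): the path does not return to the start — open.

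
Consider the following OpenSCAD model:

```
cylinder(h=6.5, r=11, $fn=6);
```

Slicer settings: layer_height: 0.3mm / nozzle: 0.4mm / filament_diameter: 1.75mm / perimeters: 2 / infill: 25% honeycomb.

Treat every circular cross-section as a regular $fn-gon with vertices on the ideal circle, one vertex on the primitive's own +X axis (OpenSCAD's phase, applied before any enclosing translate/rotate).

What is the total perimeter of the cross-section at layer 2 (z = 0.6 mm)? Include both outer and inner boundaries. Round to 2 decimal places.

At z = 0.6 mm: the r=11 cylinder gives a regular 6-gon of circumradius 11 (constant along its height) (perimeter = 2·6·11.000·sin(180°/6) = 66.00 mm). Overall, the cross-section is a single solid region. Total boundary length (outer) = 66.00 mm.

66.00 mm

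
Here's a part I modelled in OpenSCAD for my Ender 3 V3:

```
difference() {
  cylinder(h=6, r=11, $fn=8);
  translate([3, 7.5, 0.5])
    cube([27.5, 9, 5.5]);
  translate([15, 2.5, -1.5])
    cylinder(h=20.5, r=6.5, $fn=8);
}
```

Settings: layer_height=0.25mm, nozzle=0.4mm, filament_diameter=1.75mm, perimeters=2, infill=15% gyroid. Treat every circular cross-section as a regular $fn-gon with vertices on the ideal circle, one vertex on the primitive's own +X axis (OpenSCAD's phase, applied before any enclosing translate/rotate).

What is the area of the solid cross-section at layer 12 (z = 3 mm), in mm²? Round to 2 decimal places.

329.92 mm²

At z = 3 mm: the r=11 cylinder gives a regular 8-gon of circumradius 11 (constant along its height) (area = (8/2)·11.000²·sin(360°/8) = 342.24 mm²); the 27.5×9 cube at (3, 7.5) contributes its full rectangle (area 247.50 mm²); the r=6.5 cylinder at (15, 2.5) contributes a regular 8-gon of circumradius 6.5 (area = (8/2)·6.500²·sin(360°/8) = 119.50 mm²); Taking the first minus the rest: starting from the r=11 cylinder (342.24 mm²), the 27.5×9 cube at (3, 7.5) partially overlaps it — only the 6.07 mm² overlap (of its 247.50 mm²) is removed, clipping the outline; the r=6.5 cylinder at (15, 2.5) partially overlaps it — only the 6.25 mm² overlap (of its 119.50 mm²) is removed, clipping the outline — area = 329.92 mm². Overall, the cross-section is a single solid region. Net area = 329.92 mm².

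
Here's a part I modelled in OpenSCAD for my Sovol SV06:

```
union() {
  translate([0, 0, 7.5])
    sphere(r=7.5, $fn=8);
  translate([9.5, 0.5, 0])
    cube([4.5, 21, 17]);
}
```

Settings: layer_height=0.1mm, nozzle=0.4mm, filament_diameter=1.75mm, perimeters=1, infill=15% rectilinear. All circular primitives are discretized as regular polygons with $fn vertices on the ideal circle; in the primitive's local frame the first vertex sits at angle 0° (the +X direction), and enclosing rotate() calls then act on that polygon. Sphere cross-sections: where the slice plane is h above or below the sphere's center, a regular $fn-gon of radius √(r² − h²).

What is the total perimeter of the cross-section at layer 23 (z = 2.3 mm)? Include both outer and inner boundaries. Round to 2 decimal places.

At z = 2.3 mm: the r=7.5 sphere contributes a regular 8-gon of circumradius √(7.5²−5.2²) = 5.405 (perimeter = 2·8·5.405·sin(180°/8) = 33.09 mm); the cube at (9.5, 0.5) is present — its section is the full 4.5×21 rectangle (perimeter 51.00 mm); Merging all regions: the 2 present regions are separate (no shared area or edge), so areas and boundary lengths simply add and each stays a separate island — boundary = 84.09 mm. Overall, the cross-section has 2 separate islands. Total boundary length (outer) = 84.09 mm.

84.09 mm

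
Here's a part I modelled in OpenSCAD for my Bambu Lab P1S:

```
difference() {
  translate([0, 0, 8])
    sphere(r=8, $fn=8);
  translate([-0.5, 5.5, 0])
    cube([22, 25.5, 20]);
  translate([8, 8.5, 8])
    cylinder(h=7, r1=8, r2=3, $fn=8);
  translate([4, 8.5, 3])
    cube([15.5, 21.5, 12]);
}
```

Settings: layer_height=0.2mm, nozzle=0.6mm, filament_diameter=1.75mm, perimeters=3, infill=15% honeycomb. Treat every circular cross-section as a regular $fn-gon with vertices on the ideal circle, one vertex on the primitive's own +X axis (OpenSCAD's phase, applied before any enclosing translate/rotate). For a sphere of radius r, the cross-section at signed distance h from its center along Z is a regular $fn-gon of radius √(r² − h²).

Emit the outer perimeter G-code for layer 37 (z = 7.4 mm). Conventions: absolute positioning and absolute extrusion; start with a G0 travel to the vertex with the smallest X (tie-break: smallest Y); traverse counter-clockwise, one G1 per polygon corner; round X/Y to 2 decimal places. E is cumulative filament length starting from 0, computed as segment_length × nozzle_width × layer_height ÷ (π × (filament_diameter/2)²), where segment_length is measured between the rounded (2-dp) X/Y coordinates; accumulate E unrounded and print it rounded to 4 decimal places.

At z = 7.4 mm: the r=8 sphere contributes a regular 8-gon of circumradius √(8²−0.6²) = 7.977; the cube at (-0.5, 5.5) is present — its section is the full 22×25.5 rectangle; the cone at (8, 8.5) does not reach this height (z outside [8, 15]); the cube at (4, 8.5) (footprint 15.5×21.5) is included at this height; Taking the first minus the rest: starting from the r=8 sphere, the 22×25.5 cube at (-0.5, 5.5) partially overlaps it — only the 8.58 mm² overlap (of its 561.00 mm²) is removed, clipping the outline; the 15.5×21.5 cube at (4, 8.5) misses the remaining region (no effect) — 1 connected region. The outline is a single polygon with 9 vertices. Extrusion per mm of travel: 0.6 × 0.2 / (π × 0.875²) = 0.049890. Accumulating E over each segment gives final E = 2.5204.

G0 X-7.98 Y0.00 Z7.40
G1 X-5.64 Y-5.64 E0.3046
G1 X0.00 Y-7.98 E0.6093
G1 X5.64 Y-5.64 E0.9139
G1 X7.98 Y0.00 E1.2186
G1 X5.70 Y5.50 E1.5156
G1 X-0.50 Y5.50 E1.8249
G1 X-0.50 Y7.77 E1.9382
G1 X-5.64 Y5.64 E2.2157
G1 X-7.98 Y0.00 E2.5204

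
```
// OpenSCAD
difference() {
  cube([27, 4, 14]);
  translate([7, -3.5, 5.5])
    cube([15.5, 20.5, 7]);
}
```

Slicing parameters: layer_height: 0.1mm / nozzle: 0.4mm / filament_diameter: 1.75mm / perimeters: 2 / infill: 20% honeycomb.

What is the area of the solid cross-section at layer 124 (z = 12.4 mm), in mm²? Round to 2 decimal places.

46.00 mm²

At z = 12.4 mm: the cube is present — its section is the full 27×4 rectangle (area 108.00 mm²); the 15.5×20.5 cube at (7, -3.5) contributes its full rectangle (area 317.75 mm²); After the difference (first − rest): starting from the 27×4 cube (108.00 mm²), the 15.5×20.5 cube at (7, -3.5) partially overlaps it — only the 62.00 mm² overlap (of its 317.75 mm²) is removed, clipping the outline — area = 46.00 mm². Overall, the cross-section has 2 separate islands. Net area = 46.00 mm².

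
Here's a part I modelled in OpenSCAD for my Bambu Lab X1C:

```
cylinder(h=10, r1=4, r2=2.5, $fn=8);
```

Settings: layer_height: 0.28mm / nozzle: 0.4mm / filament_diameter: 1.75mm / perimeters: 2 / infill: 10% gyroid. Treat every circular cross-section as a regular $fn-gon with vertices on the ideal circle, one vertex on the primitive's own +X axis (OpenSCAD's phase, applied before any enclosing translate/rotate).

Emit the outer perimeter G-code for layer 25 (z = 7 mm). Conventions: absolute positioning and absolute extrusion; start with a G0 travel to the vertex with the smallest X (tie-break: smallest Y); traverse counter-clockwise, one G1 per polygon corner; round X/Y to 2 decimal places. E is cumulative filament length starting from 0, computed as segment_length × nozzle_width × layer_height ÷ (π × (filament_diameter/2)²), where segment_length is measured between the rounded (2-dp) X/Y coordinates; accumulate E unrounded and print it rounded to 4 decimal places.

At z = 7 mm: the cone: at t=0.700 of its height the radius interpolates to r₁+(r₂−r₁)t = 2.950, giving a regular 8-gon of that circumradius. The outline is a single polygon with 8 vertices. Extrusion per mm of travel: 0.4 × 0.28 / (π × 0.875²) = 0.046564. Accumulating E over each segment gives final E = 0.8419.

G0 X-2.95 Y0.00 Z7.00
G1 X-2.09 Y-2.09 E0.1052
G1 X0.00 Y-2.95 E0.2105
G1 X2.09 Y-2.09 E0.3157
G1 X2.95 Y0.00 E0.4209
G1 X2.09 Y2.09 E0.5262
G1 X0.00 Y2.95 E0.6314
G1 X-2.09 Y2.09 E0.7367
G1 X-2.95 Y0.00 E0.8419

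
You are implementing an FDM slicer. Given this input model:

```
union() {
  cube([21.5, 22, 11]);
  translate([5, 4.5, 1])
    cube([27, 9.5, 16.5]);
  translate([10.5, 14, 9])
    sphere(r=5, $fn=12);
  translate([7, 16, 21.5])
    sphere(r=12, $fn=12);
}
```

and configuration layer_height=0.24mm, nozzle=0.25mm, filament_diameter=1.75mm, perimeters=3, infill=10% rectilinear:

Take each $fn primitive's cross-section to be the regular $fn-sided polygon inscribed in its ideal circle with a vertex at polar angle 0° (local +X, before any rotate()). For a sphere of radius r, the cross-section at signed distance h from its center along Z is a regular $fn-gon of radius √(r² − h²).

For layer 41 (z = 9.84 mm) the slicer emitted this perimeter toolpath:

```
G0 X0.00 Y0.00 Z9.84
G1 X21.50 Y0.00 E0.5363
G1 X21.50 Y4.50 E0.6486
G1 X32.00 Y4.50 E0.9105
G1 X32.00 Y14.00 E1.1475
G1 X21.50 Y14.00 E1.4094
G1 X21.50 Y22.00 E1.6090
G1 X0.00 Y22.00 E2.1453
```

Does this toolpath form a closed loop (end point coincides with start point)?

Start point (G0): (0.00, 0.00). End point (last G1): the path does not return to the start — open.

no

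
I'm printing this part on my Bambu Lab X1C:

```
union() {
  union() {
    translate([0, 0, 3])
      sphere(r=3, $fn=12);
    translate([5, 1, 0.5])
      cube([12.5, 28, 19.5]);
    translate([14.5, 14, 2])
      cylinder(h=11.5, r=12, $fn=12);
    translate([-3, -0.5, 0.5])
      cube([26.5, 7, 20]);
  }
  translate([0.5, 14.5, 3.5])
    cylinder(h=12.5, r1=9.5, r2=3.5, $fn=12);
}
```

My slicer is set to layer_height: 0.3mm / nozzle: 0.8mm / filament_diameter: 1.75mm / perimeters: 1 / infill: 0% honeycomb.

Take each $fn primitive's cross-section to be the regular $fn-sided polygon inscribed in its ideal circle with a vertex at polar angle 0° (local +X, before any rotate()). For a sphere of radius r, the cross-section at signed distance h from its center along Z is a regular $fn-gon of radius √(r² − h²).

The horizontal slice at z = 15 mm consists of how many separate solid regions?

2

At z = 15 mm: the sphere does not reach this height (|z−center|=12.000 > r=3); the cube at (5, 1) (footprint 12.5×28) is included at this height; the cylinder at (14.5, 14) is not intersected at this z (z outside [2, 13.5]); the cube at (-3, -0.5) (footprint 26.5×7) is included at this height; Taking the union: the regions partially overlap (shared area 68.75 mm²), so overlapping operands fuse into one piece — 1 connected region; the cone at (0.5, 14.5) contributes a regular 12-gon of circumradius 3.980 (interpolated between r1=9.5 and r2=3.5 at t=0.920); Taking the union: the 2 present regions are separate (no shared area or edge), so areas and boundary lengths simply add and each stays a separate island — 2 connected regions. The result has 2 disconnected regions.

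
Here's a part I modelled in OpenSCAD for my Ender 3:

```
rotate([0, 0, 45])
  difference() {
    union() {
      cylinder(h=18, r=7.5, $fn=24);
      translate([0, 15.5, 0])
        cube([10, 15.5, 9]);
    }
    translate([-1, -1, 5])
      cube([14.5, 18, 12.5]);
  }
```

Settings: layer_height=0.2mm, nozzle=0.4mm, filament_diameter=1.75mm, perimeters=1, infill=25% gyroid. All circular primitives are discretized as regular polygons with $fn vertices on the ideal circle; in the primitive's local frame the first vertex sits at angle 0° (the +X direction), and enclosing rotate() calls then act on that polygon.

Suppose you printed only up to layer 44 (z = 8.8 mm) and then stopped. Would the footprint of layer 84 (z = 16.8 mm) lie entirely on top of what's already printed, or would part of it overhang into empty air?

entirely on top

Compare the two slices. At z = 8.8: the cylinder: section is a regular 24-gon, circumradius r=7.5 (area = (24/2)·7.500²·sin(360°/24) = 174.70 mm²); the 10×15.5 cube at (0, 15.5) contributes its full rectangle (area 155.00 mm²); Taking the union: the 2 present regions are separate (no shared area or edge), so areas and boundary lengths simply add and each stays a separate island — area = 329.70 mm²; the cube at (-1, -1) (footprint 14.5×18) is included at this height (area 261.00 mm²); Subtracting the remaining from the first: starting from the result so far (329.70 mm²), the 14.5×18 cube at (-1, -1) partially overlaps it — only the 74.54 mm² overlap (of its 261.00 mm²) is removed, clipping the outline — area = 255.16 mm²; (whole slice rotated 45° about Z — lengths, areas and connectivity unchanged). At z = 16.8: the r=7.5 cylinder gives a regular 24-gon of circumradius 7.5 (constant along its height) (area = (24/2)·7.500²·sin(360°/24) = 174.70 mm²); the cube at (0, 15.5) does not reach this height (z outside [0, 9]); Taking the union: only the r=7.5 cylinder is present, so the union is just that shape — area = 174.70 mm²; the cube at (-1, -1) is present — its section is the full 14.5×18 rectangle (area 261.00 mm²); Taking the first minus the rest: starting from the result so far (174.70 mm²), the 14.5×18 cube at (-1, -1) partially overlaps it — only the 59.54 mm² overlap (of its 261.00 mm²) is removed, clipping the outline — area = 115.16 mm²; (whole slice rotated 45° about Z — lengths, areas and connectivity unchanged). Checking containment: the cross-section at z = 16.8 is a subset of the cross-section at z = 8.8.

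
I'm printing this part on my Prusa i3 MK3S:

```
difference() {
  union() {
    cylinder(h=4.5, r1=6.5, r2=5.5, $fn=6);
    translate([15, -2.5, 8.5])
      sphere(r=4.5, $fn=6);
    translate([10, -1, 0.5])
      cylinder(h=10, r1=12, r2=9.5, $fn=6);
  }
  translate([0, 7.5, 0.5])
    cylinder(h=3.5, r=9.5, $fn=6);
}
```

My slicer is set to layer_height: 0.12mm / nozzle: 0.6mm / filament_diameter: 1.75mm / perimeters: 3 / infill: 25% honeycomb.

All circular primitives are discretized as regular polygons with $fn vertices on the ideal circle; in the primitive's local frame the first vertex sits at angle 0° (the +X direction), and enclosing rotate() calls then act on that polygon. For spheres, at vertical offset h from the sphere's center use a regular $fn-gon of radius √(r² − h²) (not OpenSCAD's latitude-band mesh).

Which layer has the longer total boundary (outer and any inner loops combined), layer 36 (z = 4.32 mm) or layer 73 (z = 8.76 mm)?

layer 36 (z = 4.32 mm)

Layer 36 (z = 4.32): the cone contributes a regular 6-gon of circumradius 5.540 (interpolated between r1=6.5 and r2=5.5 at t=0.960) (perimeter = 2·6·5.540·sin(180°/6) = 33.24 mm); the r=4.5 sphere at (15, -2.5) slices to a regular 6-gon of circumradius 1.667 (√(r²−h²) with h=4.18 from center) (perimeter = 2·6·1.667·sin(180°/6) = 10.00 mm); the cone at (10, -1) contributes a regular 6-gon of circumradius 11.045 (interpolated between r1=12 and r2=9.5 at t=0.382) (perimeter = 2·6·11.045·sin(180°/6) = 66.27 mm); Merging all regions: the regions partially overlap (shared area 43.25 mm²), so the edge portions inside another operand are dropped and the merged outline is re-measured after clipping — boundary = 75.26 mm; the cylinder at (0, 7.5) is not intersected at this z (z outside [0.5, 4]); Taking the first minus the rest: none of the subtracted shapes is present at this height, so that combined region is unchanged — boundary = 75.26 mm. So its perimeter = 75.26 mm. Layer 73 (z = 8.76): the cone does not reach this height (z outside [0, 4.5]); the r=4.5 sphere at (15, -2.5) slices to a regular 6-gon of circumradius 4.492 (√(r²−h²) with h=0.26 from center) (perimeter = 2·6·4.492·sin(180°/6) = 26.95 mm); the cone at (10, -1): at t=0.826 of its height the radius interpolates to r₁+(r₂−r₁)t = 9.935, giving a regular 6-gon of that circumradius (perimeter = 2·6·9.935·sin(180°/6) = 59.61 mm); Merging all regions: the regions partially overlap (shared area 50.71 mm²), so the edge portions inside another operand are dropped and the merged outline is re-measured after clipping — boundary = 60.03 mm; the cylinder at (0, 7.5) is not intersected at this z (z outside [0.5, 4]); After the difference (first − rest): none of the subtracted shapes is present at this height, so that combined region is unchanged — boundary = 60.03 mm. So its perimeter = 60.03 mm. Layer 36 is larger (75.26 vs 60.03 mm).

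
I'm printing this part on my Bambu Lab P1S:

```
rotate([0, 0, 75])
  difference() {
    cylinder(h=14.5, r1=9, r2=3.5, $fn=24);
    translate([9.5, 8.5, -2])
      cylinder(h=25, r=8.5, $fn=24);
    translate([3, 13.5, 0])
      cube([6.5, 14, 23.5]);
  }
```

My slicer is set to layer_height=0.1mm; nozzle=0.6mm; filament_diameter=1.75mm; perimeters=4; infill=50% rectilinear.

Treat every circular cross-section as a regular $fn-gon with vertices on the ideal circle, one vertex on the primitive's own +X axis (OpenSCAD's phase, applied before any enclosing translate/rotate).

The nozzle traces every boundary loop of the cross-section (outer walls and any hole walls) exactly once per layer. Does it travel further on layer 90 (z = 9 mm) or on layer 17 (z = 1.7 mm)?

Layer 90 (z = 9): the cone (r1=9→r2=3.5) has section circumradius 5.586 here — a regular 24-gon (perimeter = 2·24·5.586·sin(180°/24) = 35.00 mm); the r=8.5 cylinder at (9.5, 8.5) contributes a regular 24-gon of circumradius 8.5 (perimeter = 2·24·8.500·sin(180°/24) = 53.25 mm); the cube at (3, 13.5) is present — its section is the full 6.5×14 rectangle (perimeter 41.00 mm); Subtracting the remaining from the first: starting from the cone, the r=8.5 cylinder at (9.5, 8.5) partially overlaps it — only the 4.80 mm² overlap (of its 224.40 mm²) is removed, clipping the outline; the 6.5×14 cube at (3, 13.5) misses the remaining region (no effect) — boundary = 34.83 mm; (rotated 75° about Z; rotation is an isometry so areas/perimeters/island counts are preserved). So its perimeter = 34.83 mm. Layer 17 (z = 1.7): the cone: at t=0.117 of its height the radius interpolates to r₁+(r₂−r₁)t = 8.355, giving a regular 24-gon of that circumradius (perimeter = 2·24·8.355·sin(180°/24) = 52.35 mm); the r=8.5 cylinder at (9.5, 8.5) gives a regular 24-gon of circumradius 8.5 (constant along its height) (perimeter = 2·24·8.500·sin(180°/24) = 53.25 mm); the 6.5×14 cube at (3, 13.5) contributes its full rectangle (perimeter 41.00 mm); After the difference (first − rest): starting from the cone, the r=8.5 cylinder at (9.5, 8.5) partially overlaps it — only the 29.86 mm² overlap (of its 224.40 mm²) is removed, clipping the outline; the 6.5×14 cube at (3, 13.5) misses the remaining region (no effect) — boundary = 52.32 mm; (whole slice rotated 75° about Z — lengths, areas and connectivity unchanged). So its perimeter = 52.32 mm. Layer 17 is larger (52.32 vs 34.83 mm).

layer 17 (z = 1.7 mm)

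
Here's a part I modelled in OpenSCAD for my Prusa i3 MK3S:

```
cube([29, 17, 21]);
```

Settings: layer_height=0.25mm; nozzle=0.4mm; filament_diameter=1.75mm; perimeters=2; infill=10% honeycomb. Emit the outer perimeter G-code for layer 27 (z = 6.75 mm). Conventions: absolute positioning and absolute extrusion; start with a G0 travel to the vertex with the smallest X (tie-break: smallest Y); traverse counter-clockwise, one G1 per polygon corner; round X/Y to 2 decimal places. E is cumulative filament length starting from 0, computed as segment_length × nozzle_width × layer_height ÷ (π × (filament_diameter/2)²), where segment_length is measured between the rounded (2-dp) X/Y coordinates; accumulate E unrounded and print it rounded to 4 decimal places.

At z = 6.75 mm: the 29×17 cube contributes its full rectangle. The outline is a single polygon with 4 vertices. Extrusion per mm of travel: 0.4 × 0.25 / (π × 0.875²) = 0.041575. Accumulating E over each segment gives final E = 3.8249.

G0 X0.00 Y0.00 Z6.75
G1 X29.00 Y0.00 E1.2057
G1 X29.00 Y17.00 E1.9125
G1 X0.00 Y17.00 E3.1181
G1 X0.00 Y0.00 E3.8249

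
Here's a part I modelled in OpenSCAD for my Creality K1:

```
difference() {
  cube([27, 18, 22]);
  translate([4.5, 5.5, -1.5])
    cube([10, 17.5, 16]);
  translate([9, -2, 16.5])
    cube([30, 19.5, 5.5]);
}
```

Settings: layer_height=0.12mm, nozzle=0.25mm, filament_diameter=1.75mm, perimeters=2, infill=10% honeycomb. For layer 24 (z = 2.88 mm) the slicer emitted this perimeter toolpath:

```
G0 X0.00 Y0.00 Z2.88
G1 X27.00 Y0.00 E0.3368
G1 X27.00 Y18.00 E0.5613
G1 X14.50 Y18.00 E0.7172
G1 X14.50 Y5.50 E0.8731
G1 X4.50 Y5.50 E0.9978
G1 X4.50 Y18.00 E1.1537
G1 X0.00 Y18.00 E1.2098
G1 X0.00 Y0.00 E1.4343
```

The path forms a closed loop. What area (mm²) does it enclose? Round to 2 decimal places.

Apply the shoelace formula to the sequence of (X, Y) vertices; enclosed area = 361.00 mm².

361.00 mm²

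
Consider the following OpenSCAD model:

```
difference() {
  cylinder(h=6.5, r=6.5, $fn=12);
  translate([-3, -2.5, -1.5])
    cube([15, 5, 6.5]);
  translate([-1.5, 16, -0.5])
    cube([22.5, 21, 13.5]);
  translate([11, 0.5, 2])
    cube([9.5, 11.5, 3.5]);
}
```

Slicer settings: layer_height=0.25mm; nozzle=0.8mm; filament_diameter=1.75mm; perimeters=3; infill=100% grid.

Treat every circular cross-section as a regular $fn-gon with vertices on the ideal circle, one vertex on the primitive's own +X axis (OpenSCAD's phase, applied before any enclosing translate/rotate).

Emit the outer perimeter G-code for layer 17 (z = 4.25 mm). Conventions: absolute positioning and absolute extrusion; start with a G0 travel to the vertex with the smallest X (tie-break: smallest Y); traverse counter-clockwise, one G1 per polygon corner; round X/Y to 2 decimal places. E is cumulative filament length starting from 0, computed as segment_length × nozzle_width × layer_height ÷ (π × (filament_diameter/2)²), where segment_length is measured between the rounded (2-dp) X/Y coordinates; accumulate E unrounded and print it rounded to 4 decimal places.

G0 X-6.50 Y0.00 Z4.25
G1 X-5.63 Y-3.25 E0.2798
G1 X-3.25 Y-5.63 E0.5596
G1 X0.00 Y-6.50 E0.8394
G1 X3.25 Y-5.63 E1.1191
G1 X5.63 Y-3.25 E1.3990
G1 X5.83 Y-2.50 E1.4635
G1 X-3.00 Y-2.50 E2.1978
G1 X-3.00 Y2.50 E2.6135
G1 X5.83 Y2.50 E3.3477
G1 X5.63 Y3.25 E3.4123
G1 X3.25 Y5.63 E3.6921
G1 X0.00 Y6.50 E3.9719
G1 X-3.25 Y5.63 E4.2516
G1 X-5.63 Y3.25 E4.5315
G1 X-6.50 Y0.00 E4.8113

At z = 4.25 mm: the cylinder: section is a regular 12-gon, circumradius r=6.5; the cube at (-3, -2.5) is present — its section is the full 15×5 rectangle; the cube at (-1.5, 16) is present — its section is the full 22.5×21 rectangle; the cube at (11, 0.5) (footprint 9.5×11.5) is included at this height; After the difference (first − rest): starting from the r=6.5 cylinder, the 15×5 cube at (-3, -2.5) partially overlaps it — only the 45.83 mm² overlap (of its 75.00 mm²) is removed, clipping the outline; the 22.5×21 cube at (-1.5, 16) misses the remaining region (no effect); the 9.5×11.5 cube at (11, 0.5) misses the remaining region (no effect) — 1 connected region. The outline is a single polygon with 15 vertices. Extrusion per mm of travel: 0.8 × 0.25 / (π × 0.875²) = 0.083150. Accumulating E over each segment gives final E = 4.8113.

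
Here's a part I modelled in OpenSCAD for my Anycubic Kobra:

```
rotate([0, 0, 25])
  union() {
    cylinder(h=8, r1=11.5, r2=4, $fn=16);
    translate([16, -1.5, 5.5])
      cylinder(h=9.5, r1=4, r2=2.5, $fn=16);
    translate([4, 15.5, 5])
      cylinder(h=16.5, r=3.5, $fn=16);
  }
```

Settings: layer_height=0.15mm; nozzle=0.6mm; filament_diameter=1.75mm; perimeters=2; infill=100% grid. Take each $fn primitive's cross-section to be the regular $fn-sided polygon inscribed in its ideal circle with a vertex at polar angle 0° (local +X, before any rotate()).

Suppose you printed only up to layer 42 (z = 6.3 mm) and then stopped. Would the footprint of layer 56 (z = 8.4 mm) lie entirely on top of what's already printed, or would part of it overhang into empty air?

Compare the two slices. At z = 6.3: the cone: at t=0.787 of its height the radius interpolates to r₁+(r₂−r₁)t = 5.594, giving a regular 16-gon of that circumradius (area = (16/2)·5.594²·sin(360°/16) = 95.79 mm²); the cone at (16, -1.5): at t=0.084 of its height the radius interpolates to r₁+(r₂−r₁)t = 3.874, giving a regular 16-gon of that circumradius (area = (16/2)·3.874²·sin(360°/16) = 45.94 mm²); the r=3.5 cylinder at (4, 15.5) contributes a regular 16-gon of circumradius 3.5 (area = (16/2)·3.500²·sin(360°/16) = 37.50 mm²); Taking the union: the 3 present regions are separate (no shared area or edge), so areas and boundary lengths simply add and each stays a separate island — area = 179.24 mm²; (whole slice rotated 25° about Z — lengths, areas and connectivity unchanged). At z = 8.4: the cone does not reach this height (z outside [0, 8]); the cone at (16, -1.5): at t=0.305 of its height the radius interpolates to r₁+(r₂−r₁)t = 3.542, giving a regular 16-gon of that circumradius (area = (16/2)·3.542²·sin(360°/16) = 38.41 mm²); the cylinder at (4, 15.5): section is a regular 16-gon, circumradius r=3.5 (area = (16/2)·3.500²·sin(360°/16) = 37.50 mm²); Combining (union): the 2 present regions are separate (no shared area or edge), so areas and boundary lengths simply add and each stays a separate island — area = 75.91 mm²; (whole slice rotated 25° about Z — lengths, areas and connectivity unchanged). Checking containment: the cross-section at z = 8.4 is a subset of the cross-section at z = 6.3.

entirely on top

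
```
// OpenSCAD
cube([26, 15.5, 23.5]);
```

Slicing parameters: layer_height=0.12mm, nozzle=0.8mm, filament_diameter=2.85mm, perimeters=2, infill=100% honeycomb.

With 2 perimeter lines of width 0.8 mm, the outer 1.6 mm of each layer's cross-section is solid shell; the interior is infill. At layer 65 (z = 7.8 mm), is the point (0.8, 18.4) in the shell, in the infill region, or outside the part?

At z = 7.8 mm: the 26×15.5 cube contributes its full rectangle. Overall, the cross-section is a single solid region. The nearest boundary edge runs (26.00, 15.50)→(0.00, 15.50); distance from the point to it = 2.90 mm. The point is not inside any of the regions above, so it lies outside the cross-section (2.90 mm from the nearest boundary).

outside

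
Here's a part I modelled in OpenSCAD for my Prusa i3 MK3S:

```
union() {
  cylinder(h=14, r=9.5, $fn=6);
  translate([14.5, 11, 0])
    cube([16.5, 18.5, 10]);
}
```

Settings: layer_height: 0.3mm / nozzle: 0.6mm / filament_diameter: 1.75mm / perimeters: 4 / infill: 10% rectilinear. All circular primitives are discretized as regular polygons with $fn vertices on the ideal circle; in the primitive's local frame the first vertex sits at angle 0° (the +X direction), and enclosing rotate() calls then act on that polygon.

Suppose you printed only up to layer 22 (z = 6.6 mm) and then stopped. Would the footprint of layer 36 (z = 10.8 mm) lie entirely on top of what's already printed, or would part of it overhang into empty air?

Compare the two slices. At z = 6.6: the r=9.5 cylinder gives a regular 6-gon of circumradius 9.5 (constant along its height) (area = (6/2)·9.500²·sin(360°/6) = 234.48 mm²); the 16.5×18.5 cube at (14.5, 11) contributes its full rectangle (area 305.25 mm²); Merging all regions: the 2 present regions are separate (no shared area or edge), so areas and boundary lengths simply add and each stays a separate island — area = 539.73 mm². At z = 10.8: the r=9.5 cylinder contributes a regular 6-gon of circumradius 9.5 (area = (6/2)·9.500²·sin(360°/6) = 234.48 mm²); the cube at (14.5, 11) does not reach this height (z outside [0, 10]); Combining (union): only the r=9.5 cylinder is present, so the union is just that shape — area = 234.48 mm². Checking containment: the cross-section at z = 10.8 is a subset of the cross-section at z = 6.6.

entirely on top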